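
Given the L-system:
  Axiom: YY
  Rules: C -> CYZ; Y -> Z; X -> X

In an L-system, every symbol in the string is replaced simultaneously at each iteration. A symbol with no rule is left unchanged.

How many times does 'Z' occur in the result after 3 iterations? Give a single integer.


Step 0: YY  (0 'Z')
Step 1: ZZ  (2 'Z')
Step 2: ZZ  (2 'Z')
Step 3: ZZ  (2 'Z')

Answer: 2


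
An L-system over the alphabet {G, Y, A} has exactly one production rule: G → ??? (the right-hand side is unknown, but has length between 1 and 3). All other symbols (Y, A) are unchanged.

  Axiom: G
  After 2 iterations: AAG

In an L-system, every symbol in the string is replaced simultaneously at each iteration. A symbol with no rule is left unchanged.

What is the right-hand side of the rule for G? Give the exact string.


Trying G → AG:
  Step 0: G
  Step 1: AG
  Step 2: AAG
Matches the given result.

Answer: AG


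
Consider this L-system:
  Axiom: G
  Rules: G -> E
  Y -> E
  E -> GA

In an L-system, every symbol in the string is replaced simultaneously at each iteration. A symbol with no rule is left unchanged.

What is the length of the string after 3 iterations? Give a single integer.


Step 0: length = 1
Step 1: length = 1
Step 2: length = 2
Step 3: length = 2

Answer: 2


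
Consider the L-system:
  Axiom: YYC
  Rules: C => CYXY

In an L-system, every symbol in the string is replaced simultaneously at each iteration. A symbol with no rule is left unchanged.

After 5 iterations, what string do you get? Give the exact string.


Answer: YYCYXYYXYYXYYXYYXY

Derivation:
Step 0: YYC
Step 1: YYCYXY
Step 2: YYCYXYYXY
Step 3: YYCYXYYXYYXY
Step 4: YYCYXYYXYYXYYXY
Step 5: YYCYXYYXYYXYYXYYXY


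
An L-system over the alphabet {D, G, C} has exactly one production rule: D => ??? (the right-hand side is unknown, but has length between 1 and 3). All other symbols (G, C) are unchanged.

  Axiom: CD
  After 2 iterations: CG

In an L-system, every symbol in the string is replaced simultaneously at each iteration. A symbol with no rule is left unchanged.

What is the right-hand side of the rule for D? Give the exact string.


Answer: G

Derivation:
Trying D => G:
  Step 0: CD
  Step 1: CG
  Step 2: CG
Matches the given result.


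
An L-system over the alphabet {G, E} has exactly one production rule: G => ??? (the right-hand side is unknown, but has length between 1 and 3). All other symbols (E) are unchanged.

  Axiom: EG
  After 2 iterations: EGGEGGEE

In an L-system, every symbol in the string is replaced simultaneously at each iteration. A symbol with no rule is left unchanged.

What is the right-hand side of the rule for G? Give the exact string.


Trying G => GGE:
  Step 0: EG
  Step 1: EGGE
  Step 2: EGGEGGEE
Matches the given result.

Answer: GGE


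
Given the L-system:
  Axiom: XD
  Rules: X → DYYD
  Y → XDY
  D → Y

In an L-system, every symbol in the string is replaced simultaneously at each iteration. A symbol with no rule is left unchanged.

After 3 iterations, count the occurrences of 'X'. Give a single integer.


Answer: 5

Derivation:
Step 0: XD  (1 'X')
Step 1: DYYDY  (0 'X')
Step 2: YXDYXDYYXDY  (3 'X')
Step 3: XDYDYYDYXDYDYYDYXDYXDYDYYDYXDY  (5 'X')


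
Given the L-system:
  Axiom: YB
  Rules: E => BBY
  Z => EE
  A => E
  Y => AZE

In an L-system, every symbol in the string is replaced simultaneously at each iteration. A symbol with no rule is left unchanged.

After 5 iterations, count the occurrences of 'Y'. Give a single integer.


Step 0: YB  (1 'Y')
Step 1: AZEB  (0 'Y')
Step 2: EEEBBYB  (1 'Y')
Step 3: BBYBBYBBYBBAZEB  (3 'Y')
Step 4: BBAZEBBAZEBBAZEBBEEEBBYB  (1 'Y')
Step 5: BBEEEBBYBBEEEBBYBBEEEBBYBBBBYBBYBBYBBAZEB  (6 'Y')

Answer: 6


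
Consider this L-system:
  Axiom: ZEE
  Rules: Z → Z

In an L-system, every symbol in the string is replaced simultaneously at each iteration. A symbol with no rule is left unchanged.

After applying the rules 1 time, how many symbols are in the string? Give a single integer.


Answer: 3

Derivation:
Step 0: length = 3
Step 1: length = 3


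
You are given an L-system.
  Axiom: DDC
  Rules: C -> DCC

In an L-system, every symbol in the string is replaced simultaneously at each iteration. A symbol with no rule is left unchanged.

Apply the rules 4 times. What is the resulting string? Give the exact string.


Step 0: DDC
Step 1: DDDCC
Step 2: DDDDCCDCC
Step 3: DDDDDCCDCCDDCCDCC
Step 4: DDDDDDCCDCCDDCCDCCDDDCCDCCDDCCDCC

Answer: DDDDDDCCDCCDDCCDCCDDDCCDCCDDCCDCC


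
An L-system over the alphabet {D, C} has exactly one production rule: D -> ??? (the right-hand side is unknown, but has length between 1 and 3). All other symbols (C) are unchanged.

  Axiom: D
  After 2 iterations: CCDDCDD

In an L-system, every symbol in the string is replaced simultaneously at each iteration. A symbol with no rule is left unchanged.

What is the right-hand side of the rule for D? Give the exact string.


Answer: CDD

Derivation:
Trying D -> CDD:
  Step 0: D
  Step 1: CDD
  Step 2: CCDDCDD
Matches the given result.


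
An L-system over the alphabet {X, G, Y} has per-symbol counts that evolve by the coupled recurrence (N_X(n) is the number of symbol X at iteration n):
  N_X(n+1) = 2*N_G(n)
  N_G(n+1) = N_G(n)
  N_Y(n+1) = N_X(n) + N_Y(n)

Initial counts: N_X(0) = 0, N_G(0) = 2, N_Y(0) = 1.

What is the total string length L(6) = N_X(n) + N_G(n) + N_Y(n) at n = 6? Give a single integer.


Answer: 27

Derivation:
Step 0: N_X=0, N_G=2, N_Y=1, L=3
Step 1: N_X=4, N_G=2, N_Y=1, L=7
Step 2: N_X=4, N_G=2, N_Y=5, L=11
Step 3: N_X=4, N_G=2, N_Y=9, L=15
Step 4: N_X=4, N_G=2, N_Y=13, L=19
Step 5: N_X=4, N_G=2, N_Y=17, L=23
Step 6: N_X=4, N_G=2, N_Y=21, L=27


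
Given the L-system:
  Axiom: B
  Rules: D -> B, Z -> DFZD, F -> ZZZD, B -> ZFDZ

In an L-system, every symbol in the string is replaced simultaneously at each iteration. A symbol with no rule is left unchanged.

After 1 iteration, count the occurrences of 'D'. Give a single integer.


Answer: 1

Derivation:
Step 0: B  (0 'D')
Step 1: ZFDZ  (1 'D')


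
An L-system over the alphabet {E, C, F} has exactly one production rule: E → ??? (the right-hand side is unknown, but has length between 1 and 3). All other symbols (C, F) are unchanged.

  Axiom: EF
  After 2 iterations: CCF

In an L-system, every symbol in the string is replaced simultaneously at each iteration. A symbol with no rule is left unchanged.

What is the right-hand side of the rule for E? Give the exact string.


Trying E → CC:
  Step 0: EF
  Step 1: CCF
  Step 2: CCF
Matches the given result.

Answer: CC


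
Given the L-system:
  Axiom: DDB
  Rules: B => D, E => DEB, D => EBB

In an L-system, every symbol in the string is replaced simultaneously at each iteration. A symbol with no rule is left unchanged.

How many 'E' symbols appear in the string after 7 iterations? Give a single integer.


Step 0: DDB  (0 'E')
Step 1: EBBEBBD  (2 'E')
Step 2: DEBDDDEBDDEBB  (3 'E')
Step 3: EBBDEBDEBBEBBEBBDEBDEBBEBBDEBDD  (9 'E')
Step 4: DEBDDEBBDEBDEBBDEBDDDEBDDDEBDDEBBDEBDEBBDEBDDDEBDDEBBDEBDEBBEBB  (16 'E')
Step 5: EBBDEBDEBBEBBDEBDDEBBDEBDEBBDEBDDEBBDEBDEBBEBBEBBDEBDEBBEBBEBBDEBDEBBEBBDEBDDEBBDEBDEBBDEBDDEBBDEBDEBBEBBEBBDEBDEBBEBBDEBDDEBBDEBDEBBDEBDDDEBDD  (40 'E')
Step 6: DEBDDEBBDEBDEBBDEBDDDEBDDEBBDEBDEBBEBBDEBDDEBBDEBDEBBDEBDDEBBDEBDEBBEBBDEBDDEBBDEBDEBBDEBDDDEBDDDEBDDEBBDEBDEBBDEBDDDEBDDDEBDDEBBDEBDEBBDEBDDDEBDDEBBDEBDEBBEBBDEBDDEBBDEBDEBBDEBDDEBBDEBDEBBEBBDEBDDEBBDEBDEBBDEBDDDEBDDDEBDDEBBDEBDEBBDEBDDDEBDDEBBDEBDEBBEBBDEBDDEBBDEBDEBBDEBDDEBBDEBDEBBEBBEBBDEBDEBBEBB  (79 'E')
Step 7: EBBDEBDEBBEBBDEBDDEBBDEBDEBBDEBDDEBBDEBDEBBEBBEBBDEBDEBBEBBDEBDDEBBDEBDEBBDEBDDDEBDDEBBDEBDEBBEBBDEBDDEBBDEBDEBBDEBDDEBBDEBDEBBEBBDEBDDEBBDEBDEBBDEBDDDEBDDEBBDEBDEBBEBBDEBDDEBBDEBDEBBDEBDDEBBDEBDEBBEBBEBBDEBDEBBEBBEBBDEBDEBBEBBDEBDDEBBDEBDEBBDEBDDEBBDEBDEBBEBBEBBDEBDEBBEBBEBBDEBDEBBEBBDEBDDEBBDEBDEBBDEBDDEBBDEBDEBBEBBEBBDEBDEBBEBBDEBDDEBBDEBDEBBDEBDDDEBDDEBBDEBDEBBEBBDEBDDEBBDEBDEBBDEBDDEBBDEBDEBBEBBDEBDDEBBDEBDEBBDEBDDDEBDDEBBDEBDEBBEBBDEBDDEBBDEBDEBBDEBDDEBBDEBDEBBEBBEBBDEBDEBBEBBEBBDEBDEBBEBBDEBDDEBBDEBDEBBDEBDDEBBDEBDEBBEBBEBBDEBDEBBEBBDEBDDEBBDEBDEBBDEBDDDEBDDEBBDEBDEBBEBBDEBDDEBBDEBDEBBDEBDDEBBDEBDEBBEBBDEBDDEBBDEBDEBBDEBDDDEBDDDEBDDEBBDEBDEBBDEBDDDEBDD  (183 'E')

Answer: 183


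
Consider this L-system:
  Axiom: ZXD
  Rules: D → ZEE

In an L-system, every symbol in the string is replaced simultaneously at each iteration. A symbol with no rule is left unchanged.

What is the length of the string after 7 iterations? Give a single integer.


Answer: 5

Derivation:
Step 0: length = 3
Step 1: length = 5
Step 2: length = 5
Step 3: length = 5
Step 4: length = 5
Step 5: length = 5
Step 6: length = 5
Step 7: length = 5


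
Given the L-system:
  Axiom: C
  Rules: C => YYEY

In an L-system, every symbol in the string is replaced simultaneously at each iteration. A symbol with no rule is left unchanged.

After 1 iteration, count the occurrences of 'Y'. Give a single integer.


Step 0: C  (0 'Y')
Step 1: YYEY  (3 'Y')

Answer: 3


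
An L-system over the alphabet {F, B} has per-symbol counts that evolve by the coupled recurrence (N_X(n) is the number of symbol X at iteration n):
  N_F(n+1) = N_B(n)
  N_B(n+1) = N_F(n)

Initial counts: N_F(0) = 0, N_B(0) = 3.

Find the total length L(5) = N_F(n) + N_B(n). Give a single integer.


Answer: 3

Derivation:
Step 0: N_F=0, N_B=3, L=3
Step 1: N_F=3, N_B=0, L=3
Step 2: N_F=0, N_B=3, L=3
Step 3: N_F=3, N_B=0, L=3
Step 4: N_F=0, N_B=3, L=3
Step 5: N_F=3, N_B=0, L=3


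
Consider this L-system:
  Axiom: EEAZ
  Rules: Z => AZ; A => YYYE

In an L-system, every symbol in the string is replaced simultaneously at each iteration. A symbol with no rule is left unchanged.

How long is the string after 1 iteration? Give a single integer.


Step 0: length = 4
Step 1: length = 8

Answer: 8


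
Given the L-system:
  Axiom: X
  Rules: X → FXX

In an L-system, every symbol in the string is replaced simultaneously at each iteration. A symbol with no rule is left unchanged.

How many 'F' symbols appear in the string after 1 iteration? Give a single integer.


Step 0: X  (0 'F')
Step 1: FXX  (1 'F')

Answer: 1


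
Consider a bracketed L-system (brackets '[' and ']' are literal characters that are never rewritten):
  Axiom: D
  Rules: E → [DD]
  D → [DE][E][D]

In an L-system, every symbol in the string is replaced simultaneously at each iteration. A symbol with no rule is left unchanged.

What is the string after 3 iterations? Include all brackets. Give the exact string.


Answer: [[[DE][E][D][DD]][[DD]][[DE][E][D]][[DE][E][D][DE][E][D]]][[[DE][E][D][DE][E][D]]][[[DE][E][D][DD]][[DD]][[DE][E][D]]]

Derivation:
Step 0: D
Step 1: [DE][E][D]
Step 2: [[DE][E][D][DD]][[DD]][[DE][E][D]]
Step 3: [[[DE][E][D][DD]][[DD]][[DE][E][D]][[DE][E][D][DE][E][D]]][[[DE][E][D][DE][E][D]]][[[DE][E][D][DD]][[DD]][[DE][E][D]]]


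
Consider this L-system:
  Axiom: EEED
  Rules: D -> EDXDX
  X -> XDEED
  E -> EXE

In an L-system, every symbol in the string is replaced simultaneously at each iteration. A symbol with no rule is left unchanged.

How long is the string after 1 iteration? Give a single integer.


Step 0: length = 4
Step 1: length = 14

Answer: 14


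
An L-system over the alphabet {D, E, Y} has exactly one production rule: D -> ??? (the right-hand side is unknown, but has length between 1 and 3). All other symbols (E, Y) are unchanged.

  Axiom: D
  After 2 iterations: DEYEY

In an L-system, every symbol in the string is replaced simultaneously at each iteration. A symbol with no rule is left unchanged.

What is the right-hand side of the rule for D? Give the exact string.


Answer: DEY

Derivation:
Trying D -> DEY:
  Step 0: D
  Step 1: DEY
  Step 2: DEYEY
Matches the given result.


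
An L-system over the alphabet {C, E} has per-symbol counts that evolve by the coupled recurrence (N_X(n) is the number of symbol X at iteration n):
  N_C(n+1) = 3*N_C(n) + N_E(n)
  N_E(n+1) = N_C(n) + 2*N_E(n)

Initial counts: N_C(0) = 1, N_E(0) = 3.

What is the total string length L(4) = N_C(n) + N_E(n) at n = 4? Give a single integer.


Step 0: N_C=1, N_E=3, L=4
Step 1: N_C=6, N_E=7, L=13
Step 2: N_C=25, N_E=20, L=45
Step 3: N_C=95, N_E=65, L=160
Step 4: N_C=350, N_E=225, L=575

Answer: 575


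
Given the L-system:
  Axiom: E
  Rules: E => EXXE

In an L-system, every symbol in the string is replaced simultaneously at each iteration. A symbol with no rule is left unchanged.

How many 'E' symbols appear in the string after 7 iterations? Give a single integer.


Step 0: E  (1 'E')
Step 1: EXXE  (2 'E')
Step 2: EXXEXXEXXE  (4 'E')
Step 3: EXXEXXEXXEXXEXXEXXEXXE  (8 'E')
Step 4: EXXEXXEXXEXXEXXEXXEXXEXXEXXEXXEXXEXXEXXEXXEXXE  (16 'E')
Step 5: EXXEXXEXXEXXEXXEXXEXXEXXEXXEXXEXXEXXEXXEXXEXXEXXEXXEXXEXXEXXEXXEXXEXXEXXEXXEXXEXXEXXEXXEXXEXXE  (32 'E')
Step 6: EXXEXXEXXEXXEXXEXXEXXEXXEXXEXXEXXEXXEXXEXXEXXEXXEXXEXXEXXEXXEXXEXXEXXEXXEXXEXXEXXEXXEXXEXXEXXEXXEXXEXXEXXEXXEXXEXXEXXEXXEXXEXXEXXEXXEXXEXXEXXEXXEXXEXXEXXEXXEXXEXXEXXEXXEXXEXXEXXEXXEXXEXXEXXE  (64 'E')
Step 7: EXXEXXEXXEXXEXXEXXEXXEXXEXXEXXEXXEXXEXXEXXEXXEXXEXXEXXEXXEXXEXXEXXEXXEXXEXXEXXEXXEXXEXXEXXEXXEXXEXXEXXEXXEXXEXXEXXEXXEXXEXXEXXEXXEXXEXXEXXEXXEXXEXXEXXEXXEXXEXXEXXEXXEXXEXXEXXEXXEXXEXXEXXEXXEXXEXXEXXEXXEXXEXXEXXEXXEXXEXXEXXEXXEXXEXXEXXEXXEXXEXXEXXEXXEXXEXXEXXEXXEXXEXXEXXEXXEXXEXXEXXEXXEXXEXXEXXEXXEXXEXXEXXEXXEXXEXXEXXEXXEXXEXXEXXEXXEXXEXXEXXEXXEXXEXXEXXEXXEXXEXXEXXEXXEXXEXXEXXEXXE  (128 'E')

Answer: 128


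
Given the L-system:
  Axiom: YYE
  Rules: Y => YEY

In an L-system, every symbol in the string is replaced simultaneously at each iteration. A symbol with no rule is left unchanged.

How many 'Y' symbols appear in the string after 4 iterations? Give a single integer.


Answer: 32

Derivation:
Step 0: YYE  (2 'Y')
Step 1: YEYYEYE  (4 'Y')
Step 2: YEYEYEYYEYEYEYE  (8 'Y')
Step 3: YEYEYEYEYEYEYEYYEYEYEYEYEYEYEYE  (16 'Y')
Step 4: YEYEYEYEYEYEYEYEYEYEYEYEYEYEYEYYEYEYEYEYEYEYEYEYEYEYEYEYEYEYEYE  (32 'Y')


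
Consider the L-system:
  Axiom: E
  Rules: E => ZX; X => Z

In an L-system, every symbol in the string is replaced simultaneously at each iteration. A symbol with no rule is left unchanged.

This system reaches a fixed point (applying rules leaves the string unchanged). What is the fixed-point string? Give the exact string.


Answer: ZZ

Derivation:
Step 0: E
Step 1: ZX
Step 2: ZZ
Step 3: ZZ  (unchanged — fixed point at step 2)


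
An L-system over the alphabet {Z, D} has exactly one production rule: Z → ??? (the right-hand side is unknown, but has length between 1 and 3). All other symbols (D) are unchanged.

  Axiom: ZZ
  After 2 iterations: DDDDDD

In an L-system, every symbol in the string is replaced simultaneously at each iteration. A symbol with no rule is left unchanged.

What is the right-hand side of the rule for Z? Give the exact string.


Trying Z → DDD:
  Step 0: ZZ
  Step 1: DDDDDD
  Step 2: DDDDDD
Matches the given result.

Answer: DDD


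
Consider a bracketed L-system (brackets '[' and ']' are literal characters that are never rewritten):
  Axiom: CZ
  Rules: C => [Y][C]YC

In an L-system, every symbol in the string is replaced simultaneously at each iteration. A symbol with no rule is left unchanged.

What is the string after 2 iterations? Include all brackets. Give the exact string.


Step 0: CZ
Step 1: [Y][C]YCZ
Step 2: [Y][[Y][C]YC]Y[Y][C]YCZ

Answer: [Y][[Y][C]YC]Y[Y][C]YCZ


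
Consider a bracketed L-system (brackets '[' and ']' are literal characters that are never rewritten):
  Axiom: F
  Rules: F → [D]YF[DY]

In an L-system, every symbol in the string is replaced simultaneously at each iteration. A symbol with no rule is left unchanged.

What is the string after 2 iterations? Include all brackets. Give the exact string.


Answer: [D]Y[D]YF[DY][DY]

Derivation:
Step 0: F
Step 1: [D]YF[DY]
Step 2: [D]Y[D]YF[DY][DY]


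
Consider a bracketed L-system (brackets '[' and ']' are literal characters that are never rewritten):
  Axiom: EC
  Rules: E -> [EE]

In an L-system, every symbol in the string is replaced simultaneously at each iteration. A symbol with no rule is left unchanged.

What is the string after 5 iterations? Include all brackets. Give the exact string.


Answer: [[[[[EE][EE]][[EE][EE]]][[[EE][EE]][[EE][EE]]]][[[[EE][EE]][[EE][EE]]][[[EE][EE]][[EE][EE]]]]]C

Derivation:
Step 0: EC
Step 1: [EE]C
Step 2: [[EE][EE]]C
Step 3: [[[EE][EE]][[EE][EE]]]C
Step 4: [[[[EE][EE]][[EE][EE]]][[[EE][EE]][[EE][EE]]]]C
Step 5: [[[[[EE][EE]][[EE][EE]]][[[EE][EE]][[EE][EE]]]][[[[EE][EE]][[EE][EE]]][[[EE][EE]][[EE][EE]]]]]C


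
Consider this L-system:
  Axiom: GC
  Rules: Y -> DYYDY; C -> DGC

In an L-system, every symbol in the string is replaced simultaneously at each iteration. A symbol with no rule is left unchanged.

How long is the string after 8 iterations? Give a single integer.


Step 0: length = 2
Step 1: length = 4
Step 2: length = 6
Step 3: length = 8
Step 4: length = 10
Step 5: length = 12
Step 6: length = 14
Step 7: length = 16
Step 8: length = 18

Answer: 18


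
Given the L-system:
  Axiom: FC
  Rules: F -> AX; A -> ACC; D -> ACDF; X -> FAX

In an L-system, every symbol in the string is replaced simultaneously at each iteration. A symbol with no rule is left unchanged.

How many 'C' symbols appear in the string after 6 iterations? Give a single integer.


Step 0: FC  (1 'C')
Step 1: AXC  (1 'C')
Step 2: ACCFAXC  (3 'C')
Step 3: ACCCCAXACCFAXC  (7 'C')
Step 4: ACCCCCCACCFAXACCCCAXACCFAXC  (15 'C')
Step 5: ACCCCCCCCACCCCAXACCFAXACCCCCCACCFAXACCCCAXACCFAXC  (29 'C')
Step 6: ACCCCCCCCCCACCCCCCACCFAXACCCCAXACCFAXACCCCCCCCACCCCAXACCFAXACCCCCCACCFAXACCCCAXACCFAXC  (53 'C')

Answer: 53


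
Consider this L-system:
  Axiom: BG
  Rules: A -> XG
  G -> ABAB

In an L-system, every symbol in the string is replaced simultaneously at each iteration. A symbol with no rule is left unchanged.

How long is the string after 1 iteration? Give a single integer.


Answer: 5

Derivation:
Step 0: length = 2
Step 1: length = 5


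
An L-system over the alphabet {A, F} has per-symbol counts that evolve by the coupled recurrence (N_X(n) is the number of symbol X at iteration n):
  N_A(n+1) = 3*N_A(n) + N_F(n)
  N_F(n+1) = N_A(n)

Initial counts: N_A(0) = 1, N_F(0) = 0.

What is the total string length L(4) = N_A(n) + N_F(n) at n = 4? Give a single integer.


Answer: 142

Derivation:
Step 0: N_A=1, N_F=0, L=1
Step 1: N_A=3, N_F=1, L=4
Step 2: N_A=10, N_F=3, L=13
Step 3: N_A=33, N_F=10, L=43
Step 4: N_A=109, N_F=33, L=142


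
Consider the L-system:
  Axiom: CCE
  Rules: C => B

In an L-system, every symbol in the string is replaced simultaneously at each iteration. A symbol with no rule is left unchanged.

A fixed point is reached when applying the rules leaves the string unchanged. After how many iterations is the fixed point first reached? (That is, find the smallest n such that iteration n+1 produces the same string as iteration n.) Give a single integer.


Step 0: CCE
Step 1: BBE
Step 2: BBE  (unchanged — fixed point at step 1)

Answer: 1


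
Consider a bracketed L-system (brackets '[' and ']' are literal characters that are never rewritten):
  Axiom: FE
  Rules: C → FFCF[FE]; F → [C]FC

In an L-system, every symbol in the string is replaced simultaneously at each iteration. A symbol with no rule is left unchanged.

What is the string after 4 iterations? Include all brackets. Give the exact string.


Answer: [[FFCF[FE]][C]FCFFCF[FE][FFCF[FE]][C]FCFFCF[FE][C]FC[C]FCFFCF[FE][C]FC[[C]FCE][FFCF[FE]][C]FCFFCF[FE][[FFCF[FE]][C]FCFFCF[FE]E]][[C]FC[C]FCFFCF[FE][C]FC[[C]FCE]][FFCF[FE]][C]FCFFCF[FE][C]FC[C]FCFFCF[FE][C]FC[[C]FCE][FFCF[FE]][C]FCFFCF[FE][FFCF[FE]][C]FCFFCF[FE][C]FC[C]FCFFCF[FE][C]FC[[C]FCE][FFCF[FE]][C]FCFFCF[FE][[FFCF[FE]][C]FCFFCF[FE]E]E

Derivation:
Step 0: FE
Step 1: [C]FCE
Step 2: [FFCF[FE]][C]FCFFCF[FE]E
Step 3: [[C]FC[C]FCFFCF[FE][C]FC[[C]FCE]][FFCF[FE]][C]FCFFCF[FE][C]FC[C]FCFFCF[FE][C]FC[[C]FCE]E
Step 4: [[FFCF[FE]][C]FCFFCF[FE][FFCF[FE]][C]FCFFCF[FE][C]FC[C]FCFFCF[FE][C]FC[[C]FCE][FFCF[FE]][C]FCFFCF[FE][[FFCF[FE]][C]FCFFCF[FE]E]][[C]FC[C]FCFFCF[FE][C]FC[[C]FCE]][FFCF[FE]][C]FCFFCF[FE][C]FC[C]FCFFCF[FE][C]FC[[C]FCE][FFCF[FE]][C]FCFFCF[FE][FFCF[FE]][C]FCFFCF[FE][C]FC[C]FCFFCF[FE][C]FC[[C]FCE][FFCF[FE]][C]FCFFCF[FE][[FFCF[FE]][C]FCFFCF[FE]E]E


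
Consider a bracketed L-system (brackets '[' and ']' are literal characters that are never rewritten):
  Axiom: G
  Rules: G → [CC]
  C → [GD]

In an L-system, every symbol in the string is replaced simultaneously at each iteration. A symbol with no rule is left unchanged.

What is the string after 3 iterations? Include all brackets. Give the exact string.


Answer: [[[CC]D][[CC]D]]

Derivation:
Step 0: G
Step 1: [CC]
Step 2: [[GD][GD]]
Step 3: [[[CC]D][[CC]D]]


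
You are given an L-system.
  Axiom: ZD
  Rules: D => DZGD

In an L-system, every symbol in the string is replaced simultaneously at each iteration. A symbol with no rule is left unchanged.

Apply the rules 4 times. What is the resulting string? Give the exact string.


Step 0: ZD
Step 1: ZDZGD
Step 2: ZDZGDZGDZGD
Step 3: ZDZGDZGDZGDZGDZGDZGDZGD
Step 4: ZDZGDZGDZGDZGDZGDZGDZGDZGDZGDZGDZGDZGDZGDZGDZGD

Answer: ZDZGDZGDZGDZGDZGDZGDZGDZGDZGDZGDZGDZGDZGDZGDZGD


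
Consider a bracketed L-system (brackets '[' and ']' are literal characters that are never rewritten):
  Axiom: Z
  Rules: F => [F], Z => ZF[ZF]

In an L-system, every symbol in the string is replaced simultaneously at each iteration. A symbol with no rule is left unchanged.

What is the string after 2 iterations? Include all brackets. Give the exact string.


Step 0: Z
Step 1: ZF[ZF]
Step 2: ZF[ZF][F][ZF[ZF][F]]

Answer: ZF[ZF][F][ZF[ZF][F]]


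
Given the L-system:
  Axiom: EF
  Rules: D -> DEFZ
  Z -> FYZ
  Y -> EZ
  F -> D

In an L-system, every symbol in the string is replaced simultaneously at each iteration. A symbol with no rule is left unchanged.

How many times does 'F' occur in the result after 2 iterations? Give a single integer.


Step 0: EF  (1 'F')
Step 1: ED  (0 'F')
Step 2: EDEFZ  (1 'F')

Answer: 1


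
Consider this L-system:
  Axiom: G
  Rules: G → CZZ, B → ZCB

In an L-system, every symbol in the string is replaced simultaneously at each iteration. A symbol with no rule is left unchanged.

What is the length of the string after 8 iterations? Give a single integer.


Answer: 3

Derivation:
Step 0: length = 1
Step 1: length = 3
Step 2: length = 3
Step 3: length = 3
Step 4: length = 3
Step 5: length = 3
Step 6: length = 3
Step 7: length = 3
Step 8: length = 3


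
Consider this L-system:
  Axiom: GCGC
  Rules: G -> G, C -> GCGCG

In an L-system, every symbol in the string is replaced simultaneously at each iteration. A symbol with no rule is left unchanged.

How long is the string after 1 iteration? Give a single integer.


Answer: 12

Derivation:
Step 0: length = 4
Step 1: length = 12


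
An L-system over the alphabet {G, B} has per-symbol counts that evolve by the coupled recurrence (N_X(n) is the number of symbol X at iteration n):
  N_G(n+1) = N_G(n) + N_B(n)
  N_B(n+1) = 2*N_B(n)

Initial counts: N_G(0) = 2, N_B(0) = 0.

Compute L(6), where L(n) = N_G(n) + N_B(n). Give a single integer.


Answer: 2

Derivation:
Step 0: N_G=2, N_B=0, L=2
Step 1: N_G=2, N_B=0, L=2
Step 2: N_G=2, N_B=0, L=2
Step 3: N_G=2, N_B=0, L=2
Step 4: N_G=2, N_B=0, L=2
Step 5: N_G=2, N_B=0, L=2
Step 6: N_G=2, N_B=0, L=2


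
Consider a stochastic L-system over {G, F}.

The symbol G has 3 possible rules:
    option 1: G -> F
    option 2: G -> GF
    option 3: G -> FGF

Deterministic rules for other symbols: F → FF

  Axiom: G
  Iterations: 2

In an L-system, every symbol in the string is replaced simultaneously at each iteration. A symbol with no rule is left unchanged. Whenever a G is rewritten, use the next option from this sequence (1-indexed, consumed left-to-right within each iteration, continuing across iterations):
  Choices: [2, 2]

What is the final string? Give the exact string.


Step 0: G
Step 1: GF  (used choices [2])
Step 2: GFFF  (used choices [2])

Answer: GFFF


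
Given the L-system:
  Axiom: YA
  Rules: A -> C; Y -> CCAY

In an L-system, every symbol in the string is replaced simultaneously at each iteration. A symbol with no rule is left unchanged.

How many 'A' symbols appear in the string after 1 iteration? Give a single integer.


Step 0: YA  (1 'A')
Step 1: CCAYC  (1 'A')

Answer: 1


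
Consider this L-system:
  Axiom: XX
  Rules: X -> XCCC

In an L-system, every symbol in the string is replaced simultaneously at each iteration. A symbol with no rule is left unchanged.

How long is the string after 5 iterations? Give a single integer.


Step 0: length = 2
Step 1: length = 8
Step 2: length = 14
Step 3: length = 20
Step 4: length = 26
Step 5: length = 32

Answer: 32


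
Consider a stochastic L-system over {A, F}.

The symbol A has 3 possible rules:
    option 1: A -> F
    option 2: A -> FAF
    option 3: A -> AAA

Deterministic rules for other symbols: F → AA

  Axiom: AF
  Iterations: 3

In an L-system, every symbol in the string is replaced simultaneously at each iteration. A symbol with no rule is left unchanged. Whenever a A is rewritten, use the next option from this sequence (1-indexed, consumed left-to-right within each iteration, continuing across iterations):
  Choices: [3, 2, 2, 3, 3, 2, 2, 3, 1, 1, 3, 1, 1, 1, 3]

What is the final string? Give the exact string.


Answer: AAFAFAAAAAAAAAFFAAAFFFAAAAAAA

Derivation:
Step 0: AF
Step 1: AAAAA  (used choices [3])
Step 2: FAFFAFAAAAAAFAF  (used choices [2, 2, 3, 3, 2])
Step 3: AAFAFAAAAAAAAAFFAAAFFFAAAAAAA  (used choices [2, 3, 1, 1, 3, 1, 1, 1, 3])


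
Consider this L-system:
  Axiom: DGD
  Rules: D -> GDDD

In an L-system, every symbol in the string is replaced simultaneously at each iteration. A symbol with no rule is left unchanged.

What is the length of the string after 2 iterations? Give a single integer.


Step 0: length = 3
Step 1: length = 9
Step 2: length = 27

Answer: 27


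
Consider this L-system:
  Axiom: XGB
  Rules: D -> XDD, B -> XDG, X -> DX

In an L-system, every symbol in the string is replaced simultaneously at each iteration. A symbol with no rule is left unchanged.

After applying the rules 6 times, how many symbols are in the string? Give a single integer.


Answer: 468

Derivation:
Step 0: length = 3
Step 1: length = 6
Step 2: length = 12
Step 3: length = 28
Step 4: length = 70
Step 5: length = 180
Step 6: length = 468


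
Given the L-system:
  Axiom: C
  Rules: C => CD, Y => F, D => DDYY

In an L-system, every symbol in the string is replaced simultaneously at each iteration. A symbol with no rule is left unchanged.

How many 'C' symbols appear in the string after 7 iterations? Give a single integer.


Answer: 1

Derivation:
Step 0: C  (1 'C')
Step 1: CD  (1 'C')
Step 2: CDDDYY  (1 'C')
Step 3: CDDDYYDDYYDDYYFF  (1 'C')
Step 4: CDDDYYDDYYDDYYFFDDYYDDYYFFDDYYDDYYFFFF  (1 'C')
Step 5: CDDDYYDDYYDDYYFFDDYYDDYYFFDDYYDDYYFFFFDDYYDDYYFFDDYYDDYYFFFFDDYYDDYYFFDDYYDDYYFFFFFF  (1 'C')
Step 6: CDDDYYDDYYDDYYFFDDYYDDYYFFDDYYDDYYFFFFDDYYDDYYFFDDYYDDYYFFFFDDYYDDYYFFDDYYDDYYFFFFFFDDYYDDYYFFDDYYDDYYFFFFDDYYDDYYFFDDYYDDYYFFFFFFDDYYDDYYFFDDYYDDYYFFFFDDYYDDYYFFDDYYDDYYFFFFFFFF  (1 'C')
Step 7: CDDDYYDDYYDDYYFFDDYYDDYYFFDDYYDDYYFFFFDDYYDDYYFFDDYYDDYYFFFFDDYYDDYYFFDDYYDDYYFFFFFFDDYYDDYYFFDDYYDDYYFFFFDDYYDDYYFFDDYYDDYYFFFFFFDDYYDDYYFFDDYYDDYYFFFFDDYYDDYYFFDDYYDDYYFFFFFFFFDDYYDDYYFFDDYYDDYYFFFFDDYYDDYYFFDDYYDDYYFFFFFFDDYYDDYYFFDDYYDDYYFFFFDDYYDDYYFFDDYYDDYYFFFFFFFFDDYYDDYYFFDDYYDDYYFFFFDDYYDDYYFFDDYYDDYYFFFFFFDDYYDDYYFFDDYYDDYYFFFFDDYYDDYYFFDDYYDDYYFFFFFFFFFF  (1 'C')


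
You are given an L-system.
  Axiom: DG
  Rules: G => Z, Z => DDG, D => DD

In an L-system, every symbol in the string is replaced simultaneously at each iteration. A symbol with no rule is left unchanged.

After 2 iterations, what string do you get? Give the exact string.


Answer: DDDDDDG

Derivation:
Step 0: DG
Step 1: DDZ
Step 2: DDDDDDG


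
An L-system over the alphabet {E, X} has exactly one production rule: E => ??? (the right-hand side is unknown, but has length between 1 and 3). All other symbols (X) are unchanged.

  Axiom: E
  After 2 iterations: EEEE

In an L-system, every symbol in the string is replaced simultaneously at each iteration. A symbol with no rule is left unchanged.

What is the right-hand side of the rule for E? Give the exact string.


Trying E => EE:
  Step 0: E
  Step 1: EE
  Step 2: EEEE
Matches the given result.

Answer: EE


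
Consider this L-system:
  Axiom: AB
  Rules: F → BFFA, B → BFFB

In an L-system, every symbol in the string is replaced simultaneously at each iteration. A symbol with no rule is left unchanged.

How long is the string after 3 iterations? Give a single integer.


Step 0: length = 2
Step 1: length = 5
Step 2: length = 17
Step 3: length = 59

Answer: 59


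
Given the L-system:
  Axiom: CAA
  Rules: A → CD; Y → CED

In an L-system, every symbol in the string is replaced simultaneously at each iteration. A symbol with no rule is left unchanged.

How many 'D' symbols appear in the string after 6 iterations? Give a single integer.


Answer: 2

Derivation:
Step 0: CAA  (0 'D')
Step 1: CCDCD  (2 'D')
Step 2: CCDCD  (2 'D')
Step 3: CCDCD  (2 'D')
Step 4: CCDCD  (2 'D')
Step 5: CCDCD  (2 'D')
Step 6: CCDCD  (2 'D')


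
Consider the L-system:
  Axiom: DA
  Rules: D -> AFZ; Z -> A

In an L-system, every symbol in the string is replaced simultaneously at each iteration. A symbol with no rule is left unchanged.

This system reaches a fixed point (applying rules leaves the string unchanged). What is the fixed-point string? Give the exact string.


Step 0: DA
Step 1: AFZA
Step 2: AFAA
Step 3: AFAA  (unchanged — fixed point at step 2)

Answer: AFAA


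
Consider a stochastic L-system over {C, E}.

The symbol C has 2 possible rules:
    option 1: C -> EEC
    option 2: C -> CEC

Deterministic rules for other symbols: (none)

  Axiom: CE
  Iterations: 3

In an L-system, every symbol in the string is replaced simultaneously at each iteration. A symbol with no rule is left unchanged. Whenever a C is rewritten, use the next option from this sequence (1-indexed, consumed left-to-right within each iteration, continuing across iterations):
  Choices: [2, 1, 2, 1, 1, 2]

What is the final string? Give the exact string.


Answer: EEEECEEECECECE

Derivation:
Step 0: CE
Step 1: CECE  (used choices [2])
Step 2: EECECECE  (used choices [1, 2])
Step 3: EEEECEEECECECE  (used choices [1, 1, 2])


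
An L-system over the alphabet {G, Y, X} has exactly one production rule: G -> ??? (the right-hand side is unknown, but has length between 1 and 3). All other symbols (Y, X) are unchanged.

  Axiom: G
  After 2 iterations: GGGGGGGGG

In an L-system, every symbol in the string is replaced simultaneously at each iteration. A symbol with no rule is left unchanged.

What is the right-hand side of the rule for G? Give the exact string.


Answer: GGG

Derivation:
Trying G -> GGG:
  Step 0: G
  Step 1: GGG
  Step 2: GGGGGGGGG
Matches the given result.


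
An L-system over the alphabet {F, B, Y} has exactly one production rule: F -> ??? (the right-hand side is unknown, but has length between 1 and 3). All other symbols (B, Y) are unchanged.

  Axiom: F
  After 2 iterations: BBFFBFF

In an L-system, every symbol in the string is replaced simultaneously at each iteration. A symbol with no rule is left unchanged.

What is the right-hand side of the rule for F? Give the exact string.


Answer: BFF

Derivation:
Trying F -> BFF:
  Step 0: F
  Step 1: BFF
  Step 2: BBFFBFF
Matches the given result.


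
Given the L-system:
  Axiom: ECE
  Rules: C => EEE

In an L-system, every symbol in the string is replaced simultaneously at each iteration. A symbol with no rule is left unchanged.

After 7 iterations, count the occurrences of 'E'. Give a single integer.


Answer: 5

Derivation:
Step 0: ECE  (2 'E')
Step 1: EEEEE  (5 'E')
Step 2: EEEEE  (5 'E')
Step 3: EEEEE  (5 'E')
Step 4: EEEEE  (5 'E')
Step 5: EEEEE  (5 'E')
Step 6: EEEEE  (5 'E')
Step 7: EEEEE  (5 'E')


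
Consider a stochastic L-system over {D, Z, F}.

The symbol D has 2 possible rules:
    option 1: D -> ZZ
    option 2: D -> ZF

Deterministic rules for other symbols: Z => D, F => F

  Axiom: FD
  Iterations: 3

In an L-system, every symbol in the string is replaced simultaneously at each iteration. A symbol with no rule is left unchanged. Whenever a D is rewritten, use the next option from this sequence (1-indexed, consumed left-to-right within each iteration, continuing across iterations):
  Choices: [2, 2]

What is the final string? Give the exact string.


Answer: FZFF

Derivation:
Step 0: FD
Step 1: FZF  (used choices [2])
Step 2: FDF  (used choices [])
Step 3: FZFF  (used choices [2])


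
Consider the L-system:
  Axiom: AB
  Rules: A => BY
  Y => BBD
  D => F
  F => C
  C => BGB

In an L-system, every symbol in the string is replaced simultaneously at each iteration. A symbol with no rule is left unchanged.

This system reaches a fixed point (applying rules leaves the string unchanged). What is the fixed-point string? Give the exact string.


Answer: BBBBGBB

Derivation:
Step 0: AB
Step 1: BYB
Step 2: BBBDB
Step 3: BBBFB
Step 4: BBBCB
Step 5: BBBBGBB
Step 6: BBBBGBB  (unchanged — fixed point at step 5)


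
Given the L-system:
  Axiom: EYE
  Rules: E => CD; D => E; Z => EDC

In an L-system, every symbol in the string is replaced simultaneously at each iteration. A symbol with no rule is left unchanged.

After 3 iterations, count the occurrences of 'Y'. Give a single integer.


Answer: 1

Derivation:
Step 0: EYE  (1 'Y')
Step 1: CDYCD  (1 'Y')
Step 2: CEYCE  (1 'Y')
Step 3: CCDYCCD  (1 'Y')


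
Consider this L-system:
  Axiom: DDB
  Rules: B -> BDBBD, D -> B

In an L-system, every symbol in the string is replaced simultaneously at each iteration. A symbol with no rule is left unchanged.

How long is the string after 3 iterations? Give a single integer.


Step 0: length = 3
Step 1: length = 7
Step 2: length = 27
Step 3: length = 95

Answer: 95


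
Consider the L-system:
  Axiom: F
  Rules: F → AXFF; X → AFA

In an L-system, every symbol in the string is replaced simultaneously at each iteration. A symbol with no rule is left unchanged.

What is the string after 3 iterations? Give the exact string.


Answer: AAAXFFAAAFAAXFFAXFFAAFAAXFFAXFF

Derivation:
Step 0: F
Step 1: AXFF
Step 2: AAFAAXFFAXFF
Step 3: AAAXFFAAAFAAXFFAXFFAAFAAXFFAXFF


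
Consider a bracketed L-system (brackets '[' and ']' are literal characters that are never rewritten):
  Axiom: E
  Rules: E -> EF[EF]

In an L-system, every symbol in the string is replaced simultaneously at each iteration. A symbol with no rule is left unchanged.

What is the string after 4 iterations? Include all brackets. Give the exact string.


Step 0: E
Step 1: EF[EF]
Step 2: EF[EF]F[EF[EF]F]
Step 3: EF[EF]F[EF[EF]F]F[EF[EF]F[EF[EF]F]F]
Step 4: EF[EF]F[EF[EF]F]F[EF[EF]F[EF[EF]F]F]F[EF[EF]F[EF[EF]F]F[EF[EF]F[EF[EF]F]F]F]

Answer: EF[EF]F[EF[EF]F]F[EF[EF]F[EF[EF]F]F]F[EF[EF]F[EF[EF]F]F[EF[EF]F[EF[EF]F]F]F]


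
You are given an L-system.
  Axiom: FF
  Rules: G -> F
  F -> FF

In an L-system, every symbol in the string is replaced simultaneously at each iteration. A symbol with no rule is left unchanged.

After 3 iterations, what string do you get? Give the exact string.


Step 0: FF
Step 1: FFFF
Step 2: FFFFFFFF
Step 3: FFFFFFFFFFFFFFFF

Answer: FFFFFFFFFFFFFFFF


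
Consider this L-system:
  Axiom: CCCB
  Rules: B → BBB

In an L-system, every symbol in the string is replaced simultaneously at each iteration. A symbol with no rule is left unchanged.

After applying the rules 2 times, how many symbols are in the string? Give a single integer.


Answer: 12

Derivation:
Step 0: length = 4
Step 1: length = 6
Step 2: length = 12


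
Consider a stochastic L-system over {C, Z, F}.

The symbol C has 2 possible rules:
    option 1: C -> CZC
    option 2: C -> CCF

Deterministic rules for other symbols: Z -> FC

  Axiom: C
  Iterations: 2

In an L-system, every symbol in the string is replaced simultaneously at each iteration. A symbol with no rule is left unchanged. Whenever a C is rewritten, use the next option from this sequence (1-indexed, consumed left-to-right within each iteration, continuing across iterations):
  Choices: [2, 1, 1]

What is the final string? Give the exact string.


Step 0: C
Step 1: CCF  (used choices [2])
Step 2: CZCCZCF  (used choices [1, 1])

Answer: CZCCZCF


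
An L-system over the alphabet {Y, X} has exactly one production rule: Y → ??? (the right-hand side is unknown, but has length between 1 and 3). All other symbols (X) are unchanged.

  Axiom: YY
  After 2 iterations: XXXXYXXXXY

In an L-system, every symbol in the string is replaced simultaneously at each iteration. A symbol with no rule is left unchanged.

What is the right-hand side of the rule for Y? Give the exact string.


Answer: XXY

Derivation:
Trying Y → XXY:
  Step 0: YY
  Step 1: XXYXXY
  Step 2: XXXXYXXXXY
Matches the given result.


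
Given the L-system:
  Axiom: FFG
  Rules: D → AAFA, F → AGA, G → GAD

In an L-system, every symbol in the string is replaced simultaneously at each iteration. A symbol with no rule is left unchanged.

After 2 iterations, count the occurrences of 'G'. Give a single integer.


Step 0: FFG  (1 'G')
Step 1: AGAAGAGAD  (3 'G')
Step 2: AGADAAGADAGADAAAFA  (3 'G')

Answer: 3


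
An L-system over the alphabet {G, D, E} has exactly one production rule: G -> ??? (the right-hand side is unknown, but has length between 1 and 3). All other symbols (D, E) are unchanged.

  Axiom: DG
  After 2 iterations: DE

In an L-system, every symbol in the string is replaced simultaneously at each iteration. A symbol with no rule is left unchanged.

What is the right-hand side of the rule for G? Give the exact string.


Answer: E

Derivation:
Trying G -> E:
  Step 0: DG
  Step 1: DE
  Step 2: DE
Matches the given result.


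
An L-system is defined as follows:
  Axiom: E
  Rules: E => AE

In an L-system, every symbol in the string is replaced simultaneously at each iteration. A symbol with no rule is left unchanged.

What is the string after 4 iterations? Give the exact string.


Step 0: E
Step 1: AE
Step 2: AAE
Step 3: AAAE
Step 4: AAAAE

Answer: AAAAE


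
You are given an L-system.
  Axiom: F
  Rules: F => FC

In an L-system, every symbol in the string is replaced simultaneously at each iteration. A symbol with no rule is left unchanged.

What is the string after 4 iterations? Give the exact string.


Step 0: F
Step 1: FC
Step 2: FCC
Step 3: FCCC
Step 4: FCCCC

Answer: FCCCC


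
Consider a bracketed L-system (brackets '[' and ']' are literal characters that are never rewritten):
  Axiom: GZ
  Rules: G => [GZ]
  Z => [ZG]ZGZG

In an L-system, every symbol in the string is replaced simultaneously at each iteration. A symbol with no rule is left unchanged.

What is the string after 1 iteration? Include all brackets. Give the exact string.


Answer: [GZ][ZG]ZGZG

Derivation:
Step 0: GZ
Step 1: [GZ][ZG]ZGZG


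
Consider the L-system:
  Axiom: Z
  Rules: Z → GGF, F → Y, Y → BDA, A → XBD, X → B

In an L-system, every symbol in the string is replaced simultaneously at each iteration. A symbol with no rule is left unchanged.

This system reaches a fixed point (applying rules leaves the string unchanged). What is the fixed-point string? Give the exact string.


Step 0: Z
Step 1: GGF
Step 2: GGY
Step 3: GGBDA
Step 4: GGBDXBD
Step 5: GGBDBBD
Step 6: GGBDBBD  (unchanged — fixed point at step 5)

Answer: GGBDBBD


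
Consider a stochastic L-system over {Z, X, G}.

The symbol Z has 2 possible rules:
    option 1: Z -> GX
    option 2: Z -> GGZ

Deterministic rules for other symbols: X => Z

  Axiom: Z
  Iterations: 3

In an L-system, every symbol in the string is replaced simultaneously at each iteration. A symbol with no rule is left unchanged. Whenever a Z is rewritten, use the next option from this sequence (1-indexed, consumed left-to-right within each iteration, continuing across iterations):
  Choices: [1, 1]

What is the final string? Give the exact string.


Answer: GGX

Derivation:
Step 0: Z
Step 1: GX  (used choices [1])
Step 2: GZ  (used choices [])
Step 3: GGX  (used choices [1])
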